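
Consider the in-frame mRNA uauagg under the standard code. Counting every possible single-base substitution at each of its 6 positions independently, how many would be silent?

Codon 1 (UAU, Tyr): 1 synonymous substitution.
Codon 2 (AGG, Arg): 2 synonymous substitutions.
Total: 1 + 2 = 3.

3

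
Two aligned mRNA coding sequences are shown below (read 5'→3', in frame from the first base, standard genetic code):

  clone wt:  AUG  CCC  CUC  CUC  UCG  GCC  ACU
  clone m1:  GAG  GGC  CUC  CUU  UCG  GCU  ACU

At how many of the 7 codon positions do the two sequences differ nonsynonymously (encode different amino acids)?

2

Codon 1: AUG Met / GAG Glu — nonsynonymous.
Codon 2: CCC Pro / GGC Gly — nonsynonymous.
Codon 3: CUC Leu / CUC Leu — identical.
Codon 4: CUC Leu / CUU Leu — synonymous.
Codon 5: UCG Ser / UCG Ser — identical.
Codon 6: GCC Ala / GCU Ala — synonymous.
Codon 7: ACU Thr / ACU Thr — identical.
Nonsynonymous differences: 2.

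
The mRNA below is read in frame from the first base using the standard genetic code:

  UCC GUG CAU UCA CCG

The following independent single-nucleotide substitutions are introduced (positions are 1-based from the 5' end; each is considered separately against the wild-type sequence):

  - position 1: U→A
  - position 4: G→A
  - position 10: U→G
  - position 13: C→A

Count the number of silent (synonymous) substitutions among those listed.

Codon 1: UCC (Ser) → ACC (Thr) — missense.
Codon 2: GUG (Val) → AUG (Met) — missense.
Codon 4: UCA (Ser) → GCA (Ala) — missense.
Codon 5: CCG (Pro) → ACG (Thr) — missense.
Synonymous: 0 of 4.

0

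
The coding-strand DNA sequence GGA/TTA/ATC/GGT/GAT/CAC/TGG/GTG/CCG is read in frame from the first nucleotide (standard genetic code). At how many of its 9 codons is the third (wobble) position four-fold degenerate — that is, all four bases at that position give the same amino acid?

Codon 1 GGA (Gly): third position 4-fold.
Codon 2 TTA (Leu): third position 2-fold.
Codon 3 ATC (Ile): third position 3-fold.
Codon 4 GGT (Gly): third position 4-fold.
Codon 5 GAT (Asp): third position 2-fold.
Codon 6 CAC (His): third position 2-fold.
Codon 7 TGG (Trp): third position 1-fold.
Codon 8 GTG (Val): third position 4-fold.
Codon 9 CCG (Pro): third position 4-fold.
Four-fold degenerate third positions: 4.

4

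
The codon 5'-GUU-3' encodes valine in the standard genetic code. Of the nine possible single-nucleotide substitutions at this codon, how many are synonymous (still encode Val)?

Position 1: none → 0 synonymous.
Position 2: none → 0 synonymous.
Position 3: GUC, GUA, GUG → 3 synonymous.
Total: 0 + 0 + 3 = 3.

3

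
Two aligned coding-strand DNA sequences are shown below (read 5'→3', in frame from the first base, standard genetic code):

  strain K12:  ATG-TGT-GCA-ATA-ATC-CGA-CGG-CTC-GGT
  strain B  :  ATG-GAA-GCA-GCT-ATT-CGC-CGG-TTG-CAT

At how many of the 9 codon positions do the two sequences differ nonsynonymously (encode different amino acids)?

3

Codon 1: ATG Met / ATG Met — identical.
Codon 2: TGT Cys / GAA Glu — nonsynonymous.
Codon 3: GCA Ala / GCA Ala — identical.
Codon 4: ATA Ile / GCT Ala — nonsynonymous.
Codon 5: ATC Ile / ATT Ile — synonymous.
Codon 6: CGA Arg / CGC Arg — synonymous.
Codon 7: CGG Arg / CGG Arg — identical.
Codon 8: CTC Leu / TTG Leu — synonymous.
Codon 9: GGT Gly / CAT His — nonsynonymous.
Nonsynonymous differences: 3.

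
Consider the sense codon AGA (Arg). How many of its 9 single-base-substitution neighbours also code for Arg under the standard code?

2

Position 1: CGA → 1 synonymous.
Position 2: none → 0 synonymous.
Position 3: AGG → 1 synonymous.
Total: 1 + 0 + 1 = 2.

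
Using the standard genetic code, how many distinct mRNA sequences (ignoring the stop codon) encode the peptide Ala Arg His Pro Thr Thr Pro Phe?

Ala: 4 codons.
Arg: 6 codons.
His: 2 codons.
Pro: 4 codons.
Thr: 4 codons.
Thr: 4 codons.
Pro: 4 codons.
Phe: 2 codons.
4 × 6 × 2 × 4 × 4 × 4 × 4 × 2 = 24576.

24576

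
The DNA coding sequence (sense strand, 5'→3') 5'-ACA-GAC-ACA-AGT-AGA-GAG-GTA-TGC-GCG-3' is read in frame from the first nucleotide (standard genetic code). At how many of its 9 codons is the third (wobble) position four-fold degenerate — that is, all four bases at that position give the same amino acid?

4

Codon 1 ACA (Thr): third position 4-fold.
Codon 2 GAC (Asp): third position 2-fold.
Codon 3 ACA (Thr): third position 4-fold.
Codon 4 AGT (Ser): third position 2-fold.
Codon 5 AGA (Arg): third position 2-fold.
Codon 6 GAG (Glu): third position 2-fold.
Codon 7 GTA (Val): third position 4-fold.
Codon 8 TGC (Cys): third position 2-fold.
Codon 9 GCG (Ala): third position 4-fold.
Four-fold degenerate third positions: 4.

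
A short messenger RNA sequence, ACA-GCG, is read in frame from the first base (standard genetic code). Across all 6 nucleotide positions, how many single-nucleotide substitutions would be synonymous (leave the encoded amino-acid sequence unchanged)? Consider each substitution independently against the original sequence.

6

Codon 1 (ACA, Thr): 3 synonymous substitutions.
Codon 2 (GCG, Ala): 3 synonymous substitutions.
Total: 3 + 3 = 6.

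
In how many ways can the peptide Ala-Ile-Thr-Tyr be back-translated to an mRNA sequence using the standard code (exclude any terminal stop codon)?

Ala: 4 codons.
Ile: 3 codons.
Thr: 4 codons.
Tyr: 2 codons.
4 × 3 × 4 × 2 = 96.

96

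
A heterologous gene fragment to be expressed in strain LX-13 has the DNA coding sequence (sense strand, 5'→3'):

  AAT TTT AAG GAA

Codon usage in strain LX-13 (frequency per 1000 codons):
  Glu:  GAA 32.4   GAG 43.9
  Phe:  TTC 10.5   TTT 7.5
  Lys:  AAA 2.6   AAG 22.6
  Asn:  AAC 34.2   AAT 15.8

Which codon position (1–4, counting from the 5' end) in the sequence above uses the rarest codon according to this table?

2

Codon 1 AAT (Asn): 15.8 per 1000.
Codon 2 TTT (Phe): 7.5 per 1000.
Codon 3 AAG (Lys): 22.6 per 1000.
Codon 4 GAA (Glu): 32.4 per 1000.
Lowest frequency is 7.5 at codon 2.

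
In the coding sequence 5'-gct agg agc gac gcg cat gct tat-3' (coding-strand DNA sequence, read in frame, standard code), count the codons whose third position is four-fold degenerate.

Codon 1 GCT (Ala): third position 4-fold.
Codon 2 AGG (Arg): third position 2-fold.
Codon 3 AGC (Ser): third position 2-fold.
Codon 4 GAC (Asp): third position 2-fold.
Codon 5 GCG (Ala): third position 4-fold.
Codon 6 CAT (His): third position 2-fold.
Codon 7 GCT (Ala): third position 4-fold.
Codon 8 TAT (Tyr): third position 2-fold.
Four-fold degenerate third positions: 3.

3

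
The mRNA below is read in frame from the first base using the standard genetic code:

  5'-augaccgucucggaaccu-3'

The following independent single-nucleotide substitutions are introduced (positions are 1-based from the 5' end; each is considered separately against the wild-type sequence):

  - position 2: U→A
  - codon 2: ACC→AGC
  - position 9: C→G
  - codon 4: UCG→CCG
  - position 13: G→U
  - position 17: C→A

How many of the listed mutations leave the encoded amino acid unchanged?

1

Codon 1: AUG (Met) → AAG (Lys) — missense.
Codon 2: ACC (Thr) → AGC (Ser) — missense.
Codon 3: GUC (Val) → GUG (Val) — synonymous.
Codon 4: UCG (Ser) → CCG (Pro) — missense.
Codon 5: GAA (Glu) → UAA (Stop) — nonsense.
Codon 6: CCU (Pro) → CAU (His) — missense.
Synonymous: 1 of 6.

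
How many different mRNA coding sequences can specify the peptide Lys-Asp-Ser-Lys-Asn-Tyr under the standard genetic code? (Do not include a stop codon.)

192

Lys: 2 codons.
Asp: 2 codons.
Ser: 6 codons.
Lys: 2 codons.
Asn: 2 codons.
Tyr: 2 codons.
2 × 2 × 6 × 2 × 2 × 2 = 192.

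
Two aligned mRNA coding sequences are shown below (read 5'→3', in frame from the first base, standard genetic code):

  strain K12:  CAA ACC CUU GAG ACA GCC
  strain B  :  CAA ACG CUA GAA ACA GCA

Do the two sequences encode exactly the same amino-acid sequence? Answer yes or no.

yes

Codon 1: CAA Gln / CAA Gln — identical.
Codon 2: ACC Thr / ACG Thr — synonymous.
Codon 3: CUU Leu / CUA Leu — synonymous.
Codon 4: GAG Glu / GAA Glu — synonymous.
Codon 5: ACA Thr / ACA Thr — identical.
Codon 6: GCC Ala / GCA Ala — synonymous.
Nonsynonymous differences: 0 → same protein.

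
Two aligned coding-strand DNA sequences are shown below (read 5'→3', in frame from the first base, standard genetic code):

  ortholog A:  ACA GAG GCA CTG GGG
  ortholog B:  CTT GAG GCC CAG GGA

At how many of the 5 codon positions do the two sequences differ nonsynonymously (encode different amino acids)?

2

Codon 1: ACA Thr / CTT Leu — nonsynonymous.
Codon 2: GAG Glu / GAG Glu — identical.
Codon 3: GCA Ala / GCC Ala — synonymous.
Codon 4: CTG Leu / CAG Gln — nonsynonymous.
Codon 5: GGG Gly / GGA Gly — synonymous.
Nonsynonymous differences: 2.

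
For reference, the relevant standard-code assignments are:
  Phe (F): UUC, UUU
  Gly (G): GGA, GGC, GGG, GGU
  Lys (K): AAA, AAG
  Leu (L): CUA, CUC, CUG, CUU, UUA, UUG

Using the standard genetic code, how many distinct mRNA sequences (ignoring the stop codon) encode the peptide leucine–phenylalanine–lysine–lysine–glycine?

Leu: 6 codons.
Phe: 2 codons.
Lys: 2 codons.
Lys: 2 codons.
Gly: 4 codons.
6 × 2 × 2 × 2 × 4 = 192.

192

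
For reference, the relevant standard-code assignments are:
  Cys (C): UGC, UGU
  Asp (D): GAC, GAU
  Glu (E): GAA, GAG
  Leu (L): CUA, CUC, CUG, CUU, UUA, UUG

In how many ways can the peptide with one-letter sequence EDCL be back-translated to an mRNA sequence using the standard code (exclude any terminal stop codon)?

Glu: 2 codons.
Asp: 2 codons.
Cys: 2 codons.
Leu: 6 codons.
2 × 2 × 2 × 6 = 48.

48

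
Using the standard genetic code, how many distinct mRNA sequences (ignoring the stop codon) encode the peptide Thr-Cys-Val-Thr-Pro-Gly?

2048

Thr: 4 codons.
Cys: 2 codons.
Val: 4 codons.
Thr: 4 codons.
Pro: 4 codons.
Gly: 4 codons.
4 × 2 × 4 × 4 × 4 × 4 = 2048.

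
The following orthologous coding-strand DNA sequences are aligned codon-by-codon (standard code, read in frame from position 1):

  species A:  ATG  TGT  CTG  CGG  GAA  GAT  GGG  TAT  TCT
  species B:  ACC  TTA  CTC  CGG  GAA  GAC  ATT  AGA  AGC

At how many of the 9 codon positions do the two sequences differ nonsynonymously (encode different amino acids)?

4

Codon 1: ATG Met / ACC Thr — nonsynonymous.
Codon 2: TGT Cys / TTA Leu — nonsynonymous.
Codon 3: CTG Leu / CTC Leu — synonymous.
Codon 4: CGG Arg / CGG Arg — identical.
Codon 5: GAA Glu / GAA Glu — identical.
Codon 6: GAT Asp / GAC Asp — synonymous.
Codon 7: GGG Gly / ATT Ile — nonsynonymous.
Codon 8: TAT Tyr / AGA Arg — nonsynonymous.
Codon 9: TCT Ser / AGC Ser — synonymous.
Nonsynonymous differences: 4.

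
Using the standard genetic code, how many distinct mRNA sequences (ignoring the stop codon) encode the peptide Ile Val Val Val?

Ile: 3 codons.
Val: 4 codons.
Val: 4 codons.
Val: 4 codons.
3 × 4 × 4 × 4 = 192.

192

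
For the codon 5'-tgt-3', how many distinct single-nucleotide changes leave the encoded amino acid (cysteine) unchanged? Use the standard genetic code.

1

Position 1: none → 0 synonymous.
Position 2: none → 0 synonymous.
Position 3: TGC → 1 synonymous.
Total: 0 + 0 + 1 = 1.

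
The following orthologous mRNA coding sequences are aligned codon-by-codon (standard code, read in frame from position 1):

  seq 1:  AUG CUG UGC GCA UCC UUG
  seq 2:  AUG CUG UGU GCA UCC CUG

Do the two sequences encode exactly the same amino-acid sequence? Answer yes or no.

yes

Codon 1: AUG Met / AUG Met — identical.
Codon 2: CUG Leu / CUG Leu — identical.
Codon 3: UGC Cys / UGU Cys — synonymous.
Codon 4: GCA Ala / GCA Ala — identical.
Codon 5: UCC Ser / UCC Ser — identical.
Codon 6: UUG Leu / CUG Leu — synonymous.
Nonsynonymous differences: 0 → same protein.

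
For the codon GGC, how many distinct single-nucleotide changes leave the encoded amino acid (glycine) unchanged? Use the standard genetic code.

Position 1: none → 0 synonymous.
Position 2: none → 0 synonymous.
Position 3: GGT, GGA, GGG → 3 synonymous.
Total: 0 + 0 + 3 = 3.

3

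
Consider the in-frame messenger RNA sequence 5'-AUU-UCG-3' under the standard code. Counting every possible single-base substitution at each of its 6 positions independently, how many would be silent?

5

Codon 1 (AUU, Ile): 2 synonymous substitutions.
Codon 2 (UCG, Ser): 3 synonymous substitutions.
Total: 2 + 3 = 5.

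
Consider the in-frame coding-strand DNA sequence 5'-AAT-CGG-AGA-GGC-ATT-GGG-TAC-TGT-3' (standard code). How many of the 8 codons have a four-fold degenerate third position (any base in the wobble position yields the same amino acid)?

3

Codon 1 AAT (Asn): third position 2-fold.
Codon 2 CGG (Arg): third position 4-fold.
Codon 3 AGA (Arg): third position 2-fold.
Codon 4 GGC (Gly): third position 4-fold.
Codon 5 ATT (Ile): third position 3-fold.
Codon 6 GGG (Gly): third position 4-fold.
Codon 7 TAC (Tyr): third position 2-fold.
Codon 8 TGT (Cys): third position 2-fold.
Four-fold degenerate third positions: 3.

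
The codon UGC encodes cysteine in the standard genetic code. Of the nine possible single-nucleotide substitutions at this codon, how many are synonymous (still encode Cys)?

Position 1: none → 0 synonymous.
Position 2: none → 0 synonymous.
Position 3: UGU → 1 synonymous.
Total: 0 + 0 + 1 = 1.

1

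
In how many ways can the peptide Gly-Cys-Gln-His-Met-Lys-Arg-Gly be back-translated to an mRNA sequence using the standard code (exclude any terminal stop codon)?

1536

Gly: 4 codons.
Cys: 2 codons.
Gln: 2 codons.
His: 2 codons.
Met: 1 codon.
Lys: 2 codons.
Arg: 6 codons.
Gly: 4 codons.
4 × 2 × 2 × 2 × 1 × 2 × 6 × 4 = 1536.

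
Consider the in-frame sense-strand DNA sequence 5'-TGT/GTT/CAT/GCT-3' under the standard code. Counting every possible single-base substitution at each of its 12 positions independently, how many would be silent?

Codon 1 (TGT, Cys): 1 synonymous substitution.
Codon 2 (GTT, Val): 3 synonymous substitutions.
Codon 3 (CAT, His): 1 synonymous substitution.
Codon 4 (GCT, Ala): 3 synonymous substitutions.
Total: 1 + 3 + 1 + 3 = 8.

8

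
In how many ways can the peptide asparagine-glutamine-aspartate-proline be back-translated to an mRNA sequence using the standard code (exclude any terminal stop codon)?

32

Asn: 2 codons.
Gln: 2 codons.
Asp: 2 codons.
Pro: 4 codons.
2 × 2 × 2 × 4 = 32.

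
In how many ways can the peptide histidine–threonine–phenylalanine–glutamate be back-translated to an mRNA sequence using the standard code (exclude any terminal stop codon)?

His: 2 codons.
Thr: 4 codons.
Phe: 2 codons.
Glu: 2 codons.
2 × 4 × 2 × 2 = 32.

32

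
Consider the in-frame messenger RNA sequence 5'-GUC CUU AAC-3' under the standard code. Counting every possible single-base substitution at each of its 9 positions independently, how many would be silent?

7

Codon 1 (GUC, Val): 3 synonymous substitutions.
Codon 2 (CUU, Leu): 3 synonymous substitutions.
Codon 3 (AAC, Asn): 1 synonymous substitution.
Total: 3 + 3 + 1 = 7.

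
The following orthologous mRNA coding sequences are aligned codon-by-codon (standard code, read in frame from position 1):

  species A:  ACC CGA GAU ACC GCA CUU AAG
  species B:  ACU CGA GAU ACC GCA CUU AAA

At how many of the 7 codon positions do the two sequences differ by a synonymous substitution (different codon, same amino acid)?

2

Codon 1: ACC Thr / ACU Thr — synonymous.
Codon 2: CGA Arg / CGA Arg — identical.
Codon 3: GAU Asp / GAU Asp — identical.
Codon 4: ACC Thr / ACC Thr — identical.
Codon 5: GCA Ala / GCA Ala — identical.
Codon 6: CUU Leu / CUU Leu — identical.
Codon 7: AAG Lys / AAA Lys — synonymous.
Synonymous differences: 2.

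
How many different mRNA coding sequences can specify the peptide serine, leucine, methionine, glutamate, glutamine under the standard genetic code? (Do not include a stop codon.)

144

Ser: 6 codons.
Leu: 6 codons.
Met: 1 codon.
Glu: 2 codons.
Gln: 2 codons.
6 × 6 × 1 × 2 × 2 = 144.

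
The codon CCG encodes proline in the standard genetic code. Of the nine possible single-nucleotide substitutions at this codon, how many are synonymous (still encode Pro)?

Position 1: none → 0 synonymous.
Position 2: none → 0 synonymous.
Position 3: CCT, CCC, CCA → 3 synonymous.
Total: 0 + 0 + 3 = 3.

3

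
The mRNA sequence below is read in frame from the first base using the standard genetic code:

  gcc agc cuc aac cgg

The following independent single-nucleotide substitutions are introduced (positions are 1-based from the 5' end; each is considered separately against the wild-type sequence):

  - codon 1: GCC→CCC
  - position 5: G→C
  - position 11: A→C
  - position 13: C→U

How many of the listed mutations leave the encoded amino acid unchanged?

Codon 1: GCC (Ala) → CCC (Pro) — missense.
Codon 2: AGC (Ser) → ACC (Thr) — missense.
Codon 4: AAC (Asn) → ACC (Thr) — missense.
Codon 5: CGG (Arg) → UGG (Trp) — missense.
Synonymous: 0 of 4.

0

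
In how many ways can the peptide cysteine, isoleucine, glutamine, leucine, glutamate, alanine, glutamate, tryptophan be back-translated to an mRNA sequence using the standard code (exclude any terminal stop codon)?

1152

Cys: 2 codons.
Ile: 3 codons.
Gln: 2 codons.
Leu: 6 codons.
Glu: 2 codons.
Ala: 4 codons.
Glu: 2 codons.
Trp: 1 codon.
2 × 3 × 2 × 6 × 2 × 4 × 2 × 1 = 1152.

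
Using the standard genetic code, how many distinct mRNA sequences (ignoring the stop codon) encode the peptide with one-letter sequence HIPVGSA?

9216

His: 2 codons.
Ile: 3 codons.
Pro: 4 codons.
Val: 4 codons.
Gly: 4 codons.
Ser: 6 codons.
Ala: 4 codons.
2 × 3 × 4 × 4 × 4 × 6 × 4 = 9216.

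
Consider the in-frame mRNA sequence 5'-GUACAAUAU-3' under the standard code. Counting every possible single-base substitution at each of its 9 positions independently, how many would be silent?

Codon 1 (GUA, Val): 3 synonymous substitutions.
Codon 2 (CAA, Gln): 1 synonymous substitution.
Codon 3 (UAU, Tyr): 1 synonymous substitution.
Total: 3 + 1 + 1 = 5.

5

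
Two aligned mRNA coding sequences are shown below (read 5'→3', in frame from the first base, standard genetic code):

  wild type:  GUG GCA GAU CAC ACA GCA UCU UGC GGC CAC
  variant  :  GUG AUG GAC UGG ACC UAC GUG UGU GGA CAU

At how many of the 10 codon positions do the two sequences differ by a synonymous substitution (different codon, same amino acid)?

5

Codon 1: GUG Val / GUG Val — identical.
Codon 2: GCA Ala / AUG Met — nonsynonymous.
Codon 3: GAU Asp / GAC Asp — synonymous.
Codon 4: CAC His / UGG Trp — nonsynonymous.
Codon 5: ACA Thr / ACC Thr — synonymous.
Codon 6: GCA Ala / UAC Tyr — nonsynonymous.
Codon 7: UCU Ser / GUG Val — nonsynonymous.
Codon 8: UGC Cys / UGU Cys — synonymous.
Codon 9: GGC Gly / GGA Gly — synonymous.
Codon 10: CAC His / CAU His — synonymous.
Synonymous differences: 5.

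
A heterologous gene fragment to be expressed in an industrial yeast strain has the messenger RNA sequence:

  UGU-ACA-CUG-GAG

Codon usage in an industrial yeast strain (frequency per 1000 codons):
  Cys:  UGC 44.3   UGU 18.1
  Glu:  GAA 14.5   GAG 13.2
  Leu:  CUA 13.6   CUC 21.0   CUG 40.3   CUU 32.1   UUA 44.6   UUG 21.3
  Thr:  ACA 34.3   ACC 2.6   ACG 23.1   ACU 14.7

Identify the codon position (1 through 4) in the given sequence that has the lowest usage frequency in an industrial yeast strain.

4

Codon 1 UGU (Cys): 18.1 per 1000.
Codon 2 ACA (Thr): 34.3 per 1000.
Codon 3 CUG (Leu): 40.3 per 1000.
Codon 4 GAG (Glu): 13.2 per 1000.
Lowest frequency is 13.2 at codon 4.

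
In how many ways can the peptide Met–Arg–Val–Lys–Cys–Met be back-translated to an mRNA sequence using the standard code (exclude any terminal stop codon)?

96

Met: 1 codon.
Arg: 6 codons.
Val: 4 codons.
Lys: 2 codons.
Cys: 2 codons.
Met: 1 codon.
1 × 6 × 4 × 2 × 2 × 1 = 96.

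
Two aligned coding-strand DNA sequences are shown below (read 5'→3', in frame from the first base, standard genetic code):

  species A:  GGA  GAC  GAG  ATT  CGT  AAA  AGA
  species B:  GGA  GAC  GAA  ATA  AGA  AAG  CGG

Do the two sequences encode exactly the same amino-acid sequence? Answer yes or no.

Codon 1: GGA Gly / GGA Gly — identical.
Codon 2: GAC Asp / GAC Asp — identical.
Codon 3: GAG Glu / GAA Glu — synonymous.
Codon 4: ATT Ile / ATA Ile — synonymous.
Codon 5: CGT Arg / AGA Arg — synonymous.
Codon 6: AAA Lys / AAG Lys — synonymous.
Codon 7: AGA Arg / CGG Arg — synonymous.
Nonsynonymous differences: 0 → same protein.

yes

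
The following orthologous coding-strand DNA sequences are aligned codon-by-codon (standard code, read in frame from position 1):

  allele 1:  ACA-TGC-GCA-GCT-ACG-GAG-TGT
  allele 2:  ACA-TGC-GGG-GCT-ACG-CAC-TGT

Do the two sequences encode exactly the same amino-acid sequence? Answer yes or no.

Codon 1: ACA Thr / ACA Thr — identical.
Codon 2: TGC Cys / TGC Cys — identical.
Codon 3: GCA Ala / GGG Gly — nonsynonymous.
Codon 4: GCT Ala / GCT Ala — identical.
Codon 5: ACG Thr / ACG Thr — identical.
Codon 6: GAG Glu / CAC His — nonsynonymous.
Codon 7: TGT Cys / TGT Cys — identical.
Nonsynonymous differences: 2 → different protein.

no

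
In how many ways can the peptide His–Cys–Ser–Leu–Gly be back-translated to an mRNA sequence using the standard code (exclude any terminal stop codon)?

His: 2 codons.
Cys: 2 codons.
Ser: 6 codons.
Leu: 6 codons.
Gly: 4 codons.
2 × 2 × 6 × 6 × 4 = 576.

576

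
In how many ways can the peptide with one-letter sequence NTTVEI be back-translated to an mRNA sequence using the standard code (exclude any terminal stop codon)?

Asn: 2 codons.
Thr: 4 codons.
Thr: 4 codons.
Val: 4 codons.
Glu: 2 codons.
Ile: 3 codons.
2 × 4 × 4 × 4 × 2 × 3 = 768.

768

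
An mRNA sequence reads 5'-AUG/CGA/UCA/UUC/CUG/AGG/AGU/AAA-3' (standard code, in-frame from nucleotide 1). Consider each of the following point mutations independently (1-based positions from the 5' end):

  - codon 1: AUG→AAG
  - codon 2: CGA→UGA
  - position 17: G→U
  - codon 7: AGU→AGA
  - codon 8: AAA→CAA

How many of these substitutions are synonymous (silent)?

0

Codon 1: AUG (Met) → AAG (Lys) — missense.
Codon 2: CGA (Arg) → UGA (Stop) — nonsense.
Codon 6: AGG (Arg) → AUG (Met) — missense.
Codon 7: AGU (Ser) → AGA (Arg) — missense.
Codon 8: AAA (Lys) → CAA (Gln) — missense.
Synonymous: 0 of 5.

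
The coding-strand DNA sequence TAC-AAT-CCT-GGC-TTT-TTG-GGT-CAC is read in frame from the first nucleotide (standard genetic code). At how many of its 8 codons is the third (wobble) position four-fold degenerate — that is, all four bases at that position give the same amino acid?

3

Codon 1 TAC (Tyr): third position 2-fold.
Codon 2 AAT (Asn): third position 2-fold.
Codon 3 CCT (Pro): third position 4-fold.
Codon 4 GGC (Gly): third position 4-fold.
Codon 5 TTT (Phe): third position 2-fold.
Codon 6 TTG (Leu): third position 2-fold.
Codon 7 GGT (Gly): third position 4-fold.
Codon 8 CAC (His): third position 2-fold.
Four-fold degenerate third positions: 3.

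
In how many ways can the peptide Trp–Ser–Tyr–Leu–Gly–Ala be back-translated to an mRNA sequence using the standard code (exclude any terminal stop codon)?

Trp: 1 codon.
Ser: 6 codons.
Tyr: 2 codons.
Leu: 6 codons.
Gly: 4 codons.
Ala: 4 codons.
1 × 6 × 2 × 6 × 4 × 4 = 1152.

1152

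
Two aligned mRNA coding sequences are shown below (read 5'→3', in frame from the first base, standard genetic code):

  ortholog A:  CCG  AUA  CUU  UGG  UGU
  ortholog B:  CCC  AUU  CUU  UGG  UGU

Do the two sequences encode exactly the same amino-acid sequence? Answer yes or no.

yes

Codon 1: CCG Pro / CCC Pro — synonymous.
Codon 2: AUA Ile / AUU Ile — synonymous.
Codon 3: CUU Leu / CUU Leu — identical.
Codon 4: UGG Trp / UGG Trp — identical.
Codon 5: UGU Cys / UGU Cys — identical.
Nonsynonymous differences: 0 → same protein.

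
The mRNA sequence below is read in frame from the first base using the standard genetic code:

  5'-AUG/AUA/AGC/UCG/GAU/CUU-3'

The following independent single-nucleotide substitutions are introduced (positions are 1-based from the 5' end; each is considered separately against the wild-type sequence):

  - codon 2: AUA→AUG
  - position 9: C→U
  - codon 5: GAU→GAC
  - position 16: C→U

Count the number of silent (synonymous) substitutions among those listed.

2

Codon 2: AUA (Ile) → AUG (Met) — missense.
Codon 3: AGC (Ser) → AGU (Ser) — synonymous.
Codon 5: GAU (Asp) → GAC (Asp) — synonymous.
Codon 6: CUU (Leu) → UUU (Phe) — missense.
Synonymous: 2 of 4.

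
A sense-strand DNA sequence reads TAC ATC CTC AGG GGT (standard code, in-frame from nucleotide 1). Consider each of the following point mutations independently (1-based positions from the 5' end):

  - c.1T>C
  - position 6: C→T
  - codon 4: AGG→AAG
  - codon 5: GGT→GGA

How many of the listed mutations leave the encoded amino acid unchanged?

Codon 1: TAC (Tyr) → CAC (His) — missense.
Codon 2: ATC (Ile) → ATT (Ile) — synonymous.
Codon 4: AGG (Arg) → AAG (Lys) — missense.
Codon 5: GGT (Gly) → GGA (Gly) — synonymous.
Synonymous: 2 of 4.

2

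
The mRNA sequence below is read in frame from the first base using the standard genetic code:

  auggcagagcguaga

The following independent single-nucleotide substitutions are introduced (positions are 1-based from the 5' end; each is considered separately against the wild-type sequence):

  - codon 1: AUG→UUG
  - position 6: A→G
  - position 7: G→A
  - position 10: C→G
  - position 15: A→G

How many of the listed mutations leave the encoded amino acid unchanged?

2

Codon 1: AUG (Met) → UUG (Leu) — missense.
Codon 2: GCA (Ala) → GCG (Ala) — synonymous.
Codon 3: GAG (Glu) → AAG (Lys) — missense.
Codon 4: CGU (Arg) → GGU (Gly) — missense.
Codon 5: AGA (Arg) → AGG (Arg) — synonymous.
Synonymous: 2 of 5.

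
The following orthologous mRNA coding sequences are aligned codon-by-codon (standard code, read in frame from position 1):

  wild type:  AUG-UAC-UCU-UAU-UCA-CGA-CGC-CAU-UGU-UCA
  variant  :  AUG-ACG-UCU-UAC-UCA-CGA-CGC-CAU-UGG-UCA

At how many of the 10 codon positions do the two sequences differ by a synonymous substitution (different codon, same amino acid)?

Codon 1: AUG Met / AUG Met — identical.
Codon 2: UAC Tyr / ACG Thr — nonsynonymous.
Codon 3: UCU Ser / UCU Ser — identical.
Codon 4: UAU Tyr / UAC Tyr — synonymous.
Codon 5: UCA Ser / UCA Ser — identical.
Codon 6: CGA Arg / CGA Arg — identical.
Codon 7: CGC Arg / CGC Arg — identical.
Codon 8: CAU His / CAU His — identical.
Codon 9: UGU Cys / UGG Trp — nonsynonymous.
Codon 10: UCA Ser / UCA Ser — identical.
Synonymous differences: 1.

1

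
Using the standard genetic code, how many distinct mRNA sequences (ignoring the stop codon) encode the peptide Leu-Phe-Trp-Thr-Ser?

288

Leu: 6 codons.
Phe: 2 codons.
Trp: 1 codon.
Thr: 4 codons.
Ser: 6 codons.
6 × 2 × 1 × 4 × 6 = 288.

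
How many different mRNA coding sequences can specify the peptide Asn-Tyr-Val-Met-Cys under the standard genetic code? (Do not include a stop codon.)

32

Asn: 2 codons.
Tyr: 2 codons.
Val: 4 codons.
Met: 1 codon.
Cys: 2 codons.
2 × 2 × 4 × 1 × 2 = 32.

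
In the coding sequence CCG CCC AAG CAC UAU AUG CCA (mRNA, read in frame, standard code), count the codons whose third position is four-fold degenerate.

3

Codon 1 CCG (Pro): third position 4-fold.
Codon 2 CCC (Pro): third position 4-fold.
Codon 3 AAG (Lys): third position 2-fold.
Codon 4 CAC (His): third position 2-fold.
Codon 5 UAU (Tyr): third position 2-fold.
Codon 6 AUG (Met): third position 1-fold.
Codon 7 CCA (Pro): third position 4-fold.
Four-fold degenerate third positions: 3.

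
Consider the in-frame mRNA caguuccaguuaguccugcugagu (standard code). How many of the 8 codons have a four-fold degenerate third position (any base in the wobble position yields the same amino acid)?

3

Codon 1 CAG (Gln): third position 2-fold.
Codon 2 UUC (Phe): third position 2-fold.
Codon 3 CAG (Gln): third position 2-fold.
Codon 4 UUA (Leu): third position 2-fold.
Codon 5 GUC (Val): third position 4-fold.
Codon 6 CUG (Leu): third position 4-fold.
Codon 7 CUG (Leu): third position 4-fold.
Codon 8 AGU (Ser): third position 2-fold.
Four-fold degenerate third positions: 3.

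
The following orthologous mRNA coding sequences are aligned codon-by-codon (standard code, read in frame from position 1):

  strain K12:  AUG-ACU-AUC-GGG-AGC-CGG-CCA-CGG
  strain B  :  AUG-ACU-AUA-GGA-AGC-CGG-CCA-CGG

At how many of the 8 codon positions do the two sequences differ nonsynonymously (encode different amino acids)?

0

Codon 1: AUG Met / AUG Met — identical.
Codon 2: ACU Thr / ACU Thr — identical.
Codon 3: AUC Ile / AUA Ile — synonymous.
Codon 4: GGG Gly / GGA Gly — synonymous.
Codon 5: AGC Ser / AGC Ser — identical.
Codon 6: CGG Arg / CGG Arg — identical.
Codon 7: CCA Pro / CCA Pro — identical.
Codon 8: CGG Arg / CGG Arg — identical.
Nonsynonymous differences: 0.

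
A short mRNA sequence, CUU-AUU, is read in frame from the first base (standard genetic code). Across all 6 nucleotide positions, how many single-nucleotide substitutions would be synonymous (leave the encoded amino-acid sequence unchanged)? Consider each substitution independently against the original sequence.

Codon 1 (CUU, Leu): 3 synonymous substitutions.
Codon 2 (AUU, Ile): 2 synonymous substitutions.
Total: 3 + 2 = 5.

5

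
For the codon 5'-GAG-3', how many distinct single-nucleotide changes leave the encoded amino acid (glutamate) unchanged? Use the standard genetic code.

1

Position 1: none → 0 synonymous.
Position 2: none → 0 synonymous.
Position 3: GAA → 1 synonymous.
Total: 0 + 0 + 1 = 1.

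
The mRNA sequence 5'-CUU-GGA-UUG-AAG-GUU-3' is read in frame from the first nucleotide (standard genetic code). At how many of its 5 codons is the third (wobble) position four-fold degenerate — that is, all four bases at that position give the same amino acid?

Codon 1 CUU (Leu): third position 4-fold.
Codon 2 GGA (Gly): third position 4-fold.
Codon 3 UUG (Leu): third position 2-fold.
Codon 4 AAG (Lys): third position 2-fold.
Codon 5 GUU (Val): third position 4-fold.
Four-fold degenerate third positions: 3.

3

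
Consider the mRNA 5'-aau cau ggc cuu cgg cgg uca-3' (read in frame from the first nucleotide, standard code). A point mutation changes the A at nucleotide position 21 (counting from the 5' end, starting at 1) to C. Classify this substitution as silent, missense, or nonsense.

silent

Position 21 falls in codon 7: UCA → Ser.
After the substitution the codon is UCC → Ser.
Both encode Ser, so the change is synonymous.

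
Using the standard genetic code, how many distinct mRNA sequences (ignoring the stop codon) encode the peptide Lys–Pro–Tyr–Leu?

96

Lys: 2 codons.
Pro: 4 codons.
Tyr: 2 codons.
Leu: 6 codons.
2 × 4 × 2 × 6 = 96.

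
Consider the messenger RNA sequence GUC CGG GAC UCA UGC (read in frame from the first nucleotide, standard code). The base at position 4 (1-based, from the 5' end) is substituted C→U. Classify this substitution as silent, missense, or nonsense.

missense

Position 4 falls in codon 2: CGG → Arg.
After the substitution the codon is UGG → Trp.
Arg ≠ Trp, so this is a missense mutation.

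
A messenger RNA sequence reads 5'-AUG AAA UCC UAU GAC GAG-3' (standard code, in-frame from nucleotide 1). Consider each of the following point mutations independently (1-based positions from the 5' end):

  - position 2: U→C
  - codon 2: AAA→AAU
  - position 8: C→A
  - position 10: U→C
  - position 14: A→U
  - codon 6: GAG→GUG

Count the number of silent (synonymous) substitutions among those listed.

0

Codon 1: AUG (Met) → ACG (Thr) — missense.
Codon 2: AAA (Lys) → AAU (Asn) — missense.
Codon 3: UCC (Ser) → UAC (Tyr) — missense.
Codon 4: UAU (Tyr) → CAU (His) — missense.
Codon 5: GAC (Asp) → GUC (Val) — missense.
Codon 6: GAG (Glu) → GUG (Val) — missense.
Synonymous: 0 of 6.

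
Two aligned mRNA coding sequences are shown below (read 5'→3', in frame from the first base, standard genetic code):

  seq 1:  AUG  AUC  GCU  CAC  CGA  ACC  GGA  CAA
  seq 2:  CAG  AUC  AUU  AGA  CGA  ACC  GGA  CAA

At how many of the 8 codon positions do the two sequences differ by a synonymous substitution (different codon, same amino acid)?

0

Codon 1: AUG Met / CAG Gln — nonsynonymous.
Codon 2: AUC Ile / AUC Ile — identical.
Codon 3: GCU Ala / AUU Ile — nonsynonymous.
Codon 4: CAC His / AGA Arg — nonsynonymous.
Codon 5: CGA Arg / CGA Arg — identical.
Codon 6: ACC Thr / ACC Thr — identical.
Codon 7: GGA Gly / GGA Gly — identical.
Codon 8: CAA Gln / CAA Gln — identical.
Synonymous differences: 0.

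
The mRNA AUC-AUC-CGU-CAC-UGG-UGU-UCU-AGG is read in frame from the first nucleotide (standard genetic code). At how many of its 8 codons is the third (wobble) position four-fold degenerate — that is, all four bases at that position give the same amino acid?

Codon 1 AUC (Ile): third position 3-fold.
Codon 2 AUC (Ile): third position 3-fold.
Codon 3 CGU (Arg): third position 4-fold.
Codon 4 CAC (His): third position 2-fold.
Codon 5 UGG (Trp): third position 1-fold.
Codon 6 UGU (Cys): third position 2-fold.
Codon 7 UCU (Ser): third position 4-fold.
Codon 8 AGG (Arg): third position 2-fold.
Four-fold degenerate third positions: 2.

2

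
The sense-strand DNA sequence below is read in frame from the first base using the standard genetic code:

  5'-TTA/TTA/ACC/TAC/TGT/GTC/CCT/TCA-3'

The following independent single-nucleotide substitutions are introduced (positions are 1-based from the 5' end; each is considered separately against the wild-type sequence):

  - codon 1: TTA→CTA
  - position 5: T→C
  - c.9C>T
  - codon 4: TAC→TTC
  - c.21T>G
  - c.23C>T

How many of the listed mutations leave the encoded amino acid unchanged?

3

Codon 1: TTA (Leu) → CTA (Leu) — synonymous.
Codon 2: TTA (Leu) → TCA (Ser) — missense.
Codon 3: ACC (Thr) → ACT (Thr) — synonymous.
Codon 4: TAC (Tyr) → TTC (Phe) — missense.
Codon 7: CCT (Pro) → CCG (Pro) — synonymous.
Codon 8: TCA (Ser) → TTA (Leu) — missense.
Synonymous: 3 of 6.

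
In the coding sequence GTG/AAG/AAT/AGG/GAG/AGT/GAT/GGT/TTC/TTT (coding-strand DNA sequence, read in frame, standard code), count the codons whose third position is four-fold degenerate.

Codon 1 GTG (Val): third position 4-fold.
Codon 2 AAG (Lys): third position 2-fold.
Codon 3 AAT (Asn): third position 2-fold.
Codon 4 AGG (Arg): third position 2-fold.
Codon 5 GAG (Glu): third position 2-fold.
Codon 6 AGT (Ser): third position 2-fold.
Codon 7 GAT (Asp): third position 2-fold.
Codon 8 GGT (Gly): third position 4-fold.
Codon 9 TTC (Phe): third position 2-fold.
Codon 10 TTT (Phe): third position 2-fold.
Four-fold degenerate third positions: 2.

2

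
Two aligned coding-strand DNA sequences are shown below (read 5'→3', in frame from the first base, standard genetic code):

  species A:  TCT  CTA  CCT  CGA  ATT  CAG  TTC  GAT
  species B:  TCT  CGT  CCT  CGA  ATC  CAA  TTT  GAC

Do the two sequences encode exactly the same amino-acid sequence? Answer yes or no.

no

Codon 1: TCT Ser / TCT Ser — identical.
Codon 2: CTA Leu / CGT Arg — nonsynonymous.
Codon 3: CCT Pro / CCT Pro — identical.
Codon 4: CGA Arg / CGA Arg — identical.
Codon 5: ATT Ile / ATC Ile — synonymous.
Codon 6: CAG Gln / CAA Gln — synonymous.
Codon 7: TTC Phe / TTT Phe — synonymous.
Codon 8: GAT Asp / GAC Asp — synonymous.
Nonsynonymous differences: 1 → different protein.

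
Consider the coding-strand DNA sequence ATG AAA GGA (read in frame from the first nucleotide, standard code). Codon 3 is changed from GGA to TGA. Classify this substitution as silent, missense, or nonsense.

nonsense

Position 7 falls in codon 3: GGA → Gly.
After the substitution the codon is TGA → Stop.
The new codon is a stop codon, so this is a nonsense mutation.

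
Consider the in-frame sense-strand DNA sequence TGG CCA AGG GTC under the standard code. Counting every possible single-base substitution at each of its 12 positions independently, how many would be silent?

8

Codon 1 (TGG, Trp): 0 synonymous substitutions.
Codon 2 (CCA, Pro): 3 synonymous substitutions.
Codon 3 (AGG, Arg): 2 synonymous substitutions.
Codon 4 (GTC, Val): 3 synonymous substitutions.
Total: 0 + 3 + 2 + 3 = 8.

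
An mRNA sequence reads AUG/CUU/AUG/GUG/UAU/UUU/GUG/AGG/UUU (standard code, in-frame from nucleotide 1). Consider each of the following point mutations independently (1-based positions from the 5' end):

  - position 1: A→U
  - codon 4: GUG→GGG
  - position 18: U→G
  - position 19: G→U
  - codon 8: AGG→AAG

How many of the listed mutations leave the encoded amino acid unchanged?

0

Codon 1: AUG (Met) → UUG (Leu) — missense.
Codon 4: GUG (Val) → GGG (Gly) — missense.
Codon 6: UUU (Phe) → UUG (Leu) — missense.
Codon 7: GUG (Val) → UUG (Leu) — missense.
Codon 8: AGG (Arg) → AAG (Lys) — missense.
Synonymous: 0 of 5.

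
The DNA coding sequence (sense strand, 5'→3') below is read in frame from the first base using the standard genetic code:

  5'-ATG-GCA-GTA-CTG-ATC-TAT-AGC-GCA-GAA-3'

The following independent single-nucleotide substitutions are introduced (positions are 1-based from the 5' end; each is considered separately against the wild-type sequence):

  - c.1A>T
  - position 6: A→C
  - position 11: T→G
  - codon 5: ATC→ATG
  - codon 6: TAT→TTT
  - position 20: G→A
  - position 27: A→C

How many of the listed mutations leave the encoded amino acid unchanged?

1

Codon 1: ATG (Met) → TTG (Leu) — missense.
Codon 2: GCA (Ala) → GCC (Ala) — synonymous.
Codon 4: CTG (Leu) → CGG (Arg) — missense.
Codon 5: ATC (Ile) → ATG (Met) — missense.
Codon 6: TAT (Tyr) → TTT (Phe) — missense.
Codon 7: AGC (Ser) → AAC (Asn) — missense.
Codon 9: GAA (Glu) → GAC (Asp) — missense.
Synonymous: 1 of 7.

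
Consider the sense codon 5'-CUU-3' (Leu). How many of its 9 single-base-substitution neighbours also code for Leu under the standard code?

3

Position 1: none → 0 synonymous.
Position 2: none → 0 synonymous.
Position 3: CUC, CUA, CUG → 3 synonymous.
Total: 0 + 0 + 3 = 3.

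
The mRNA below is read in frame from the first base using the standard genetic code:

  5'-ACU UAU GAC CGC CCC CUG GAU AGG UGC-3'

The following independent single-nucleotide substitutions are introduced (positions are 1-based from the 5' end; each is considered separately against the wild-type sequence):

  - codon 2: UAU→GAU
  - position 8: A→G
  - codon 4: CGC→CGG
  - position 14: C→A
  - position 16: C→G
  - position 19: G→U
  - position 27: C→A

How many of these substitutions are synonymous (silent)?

Codon 2: UAU (Tyr) → GAU (Asp) — missense.
Codon 3: GAC (Asp) → GGC (Gly) — missense.
Codon 4: CGC (Arg) → CGG (Arg) — synonymous.
Codon 5: CCC (Pro) → CAC (His) — missense.
Codon 6: CUG (Leu) → GUG (Val) — missense.
Codon 7: GAU (Asp) → UAU (Tyr) — missense.
Codon 9: UGC (Cys) → UGA (Stop) — nonsense.
Synonymous: 1 of 7.

1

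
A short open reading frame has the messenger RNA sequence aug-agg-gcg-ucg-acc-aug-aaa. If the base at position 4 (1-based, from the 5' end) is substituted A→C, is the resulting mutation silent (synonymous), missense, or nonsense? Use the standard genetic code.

Position 4 falls in codon 2: AGG → Arg.
After the substitution the codon is CGG → Arg.
Both encode Arg, so the change is synonymous.

silent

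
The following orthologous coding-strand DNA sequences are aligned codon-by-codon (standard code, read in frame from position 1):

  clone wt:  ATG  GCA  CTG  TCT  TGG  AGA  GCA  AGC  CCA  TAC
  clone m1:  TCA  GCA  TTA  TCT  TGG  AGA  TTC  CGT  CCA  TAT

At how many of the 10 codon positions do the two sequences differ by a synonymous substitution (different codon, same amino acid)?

2

Codon 1: ATG Met / TCA Ser — nonsynonymous.
Codon 2: GCA Ala / GCA Ala — identical.
Codon 3: CTG Leu / TTA Leu — synonymous.
Codon 4: TCT Ser / TCT Ser — identical.
Codon 5: TGG Trp / TGG Trp — identical.
Codon 6: AGA Arg / AGA Arg — identical.
Codon 7: GCA Ala / TTC Phe — nonsynonymous.
Codon 8: AGC Ser / CGT Arg — nonsynonymous.
Codon 9: CCA Pro / CCA Pro — identical.
Codon 10: TAC Tyr / TAT Tyr — synonymous.
Synonymous differences: 2.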